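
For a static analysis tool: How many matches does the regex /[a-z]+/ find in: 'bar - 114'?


Pattern: /[a-z]+/ (identifiers)
Input: 'bar - 114'
Scanning for matches:
  Match 1: 'bar'
Total matches: 1

1


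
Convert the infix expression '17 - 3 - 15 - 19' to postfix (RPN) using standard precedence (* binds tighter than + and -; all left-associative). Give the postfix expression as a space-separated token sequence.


Applying the shunting-yard algorithm:
  Operand 17 -> output
  Push '-' onto operator stack -> op-stack: [-]
  Operand 3 -> output
  See '-' (prec 1); top '-' (prec 1) >= it -> pop '-' to output
  Push '-' onto operator stack -> op-stack: [-]
  Operand 15 -> output
  See '-' (prec 1); top '-' (prec 1) >= it -> pop '-' to output
  Push '-' onto operator stack -> op-stack: [-]
  Operand 19 -> output
  End of input: pop '-' to output
Postfix result: 17 3 - 15 - 19 -

17 3 - 15 - 19 -


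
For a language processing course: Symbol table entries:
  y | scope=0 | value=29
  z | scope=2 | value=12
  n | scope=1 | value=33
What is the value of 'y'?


Searching symbol table for 'y':
  y | scope=0 | value=29 <- MATCH
  z | scope=2 | value=12
  n | scope=1 | value=33
Found 'y' at scope 0 with value 29

29


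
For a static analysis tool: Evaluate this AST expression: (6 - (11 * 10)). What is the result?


Expression: (6 - (11 * 10))
Evaluating step by step:
  11 * 10 = 110
  6 - 110 = -104
Result: -104

-104


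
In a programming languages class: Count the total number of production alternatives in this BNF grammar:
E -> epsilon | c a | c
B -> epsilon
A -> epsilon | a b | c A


Counting alternatives per rule:
  E: 3 alternative(s)
  B: 1 alternative(s)
  A: 3 alternative(s)
Sum: 3 + 1 + 3 = 7

7


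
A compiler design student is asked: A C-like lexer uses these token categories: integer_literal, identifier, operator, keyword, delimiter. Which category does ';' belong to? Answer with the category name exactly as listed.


Token: ';'
Checking categories:
  identifier: no
  integer_literal: no
  operator: no
  keyword: no
  delimiter: YES
Category: delimiter

delimiter


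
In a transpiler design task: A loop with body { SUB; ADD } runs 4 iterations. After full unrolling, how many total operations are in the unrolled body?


Loop body operations: SUB, ADD (2 ops per iteration)
Unrolling 4 iterations:
  Iteration 1: SUB, ADD (2 ops)
  Iteration 2: SUB, ADD (2 ops)
  Iteration 3: SUB, ADD (2 ops)
  Iteration 4: SUB, ADD (2 ops)
Total: 4 iterations * 2 ops/iter = 8 operations

8


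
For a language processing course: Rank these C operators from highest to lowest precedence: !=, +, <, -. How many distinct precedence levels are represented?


Looking up precedence for each operator:
  != -> precedence 3
  + -> precedence 5
  < -> precedence 4
  - -> precedence 5
Sorted highest to lowest: +, -, <, !=
Distinct precedence values: [5, 4, 3]
Number of distinct levels: 3

3


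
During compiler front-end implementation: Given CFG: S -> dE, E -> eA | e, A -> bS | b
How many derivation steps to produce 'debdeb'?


Grammar: S -> dE, E -> eA | e, A -> bS | b
Deriving 'debdeb':
Step 1: S -> dE => dE
Step 2: E -> eA => deA
Step 3: A -> bS => debS
Step 4: S -> dE => debdE
Step 5: E -> eA => debdeA
Step 6: A -> b => debdeb
Total derivation steps: 6

6


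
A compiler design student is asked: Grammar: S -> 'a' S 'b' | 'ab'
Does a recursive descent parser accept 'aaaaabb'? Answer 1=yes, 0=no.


Grammar accepts strings of the form a^n b^n (n >= 1)
Word: 'aaaaabb'
Counting: 5 a's and 2 b's
Check: 5 == 2? No
Mismatch: a-count != b-count
Rejected

0


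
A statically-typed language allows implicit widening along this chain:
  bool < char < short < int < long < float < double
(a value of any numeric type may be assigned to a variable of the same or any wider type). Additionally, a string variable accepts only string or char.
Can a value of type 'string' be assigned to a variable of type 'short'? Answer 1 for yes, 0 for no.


Target variable type: short
Source value type: string
Rule: string cannot widen to any numeric type
Result: 0

0


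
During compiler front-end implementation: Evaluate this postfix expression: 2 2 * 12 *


Processing tokens left to right:
Push 2, Push 2
Pop 2 and 2, compute 2 * 2 = 4, push 4
Push 12
Pop 4 and 12, compute 4 * 12 = 48, push 48
Stack result: 48

48


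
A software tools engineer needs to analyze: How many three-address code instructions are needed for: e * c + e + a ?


Expression: e * c + e + a
Generating three-address code (respecting * over +/- precedence):
  Instruction 1: t1 = e * c
  Instruction 2: t2 = t1 + e
  Instruction 3: t3 = t2 + a
Total instructions: 3

3


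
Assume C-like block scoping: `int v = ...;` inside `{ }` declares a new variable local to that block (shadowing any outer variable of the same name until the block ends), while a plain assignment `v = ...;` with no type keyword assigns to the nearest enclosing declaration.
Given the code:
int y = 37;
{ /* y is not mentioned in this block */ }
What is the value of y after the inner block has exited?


Analyzing scoping rules:
Outer scope: declares y = 37
Inner block: y is neither redeclared nor assigned -> unchanged
After the block -> 37
Result: 37

37


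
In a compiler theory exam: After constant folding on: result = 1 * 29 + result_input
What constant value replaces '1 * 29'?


Identifying constant sub-expression:
  Original: result = 1 * 29 + result_input
  1 and 29 are both compile-time constants
  Evaluating: 1 * 29 = 29
  After folding: result = 29 + result_input

29


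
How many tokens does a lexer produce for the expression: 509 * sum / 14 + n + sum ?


Scanning '509 * sum / 14 + n + sum'
Token 1: '509' -> integer_literal
Token 2: '*' -> operator
Token 3: 'sum' -> identifier
Token 4: '/' -> operator
Token 5: '14' -> integer_literal
Token 6: '+' -> operator
Token 7: 'n' -> identifier
Token 8: '+' -> operator
Token 9: 'sum' -> identifier
Total tokens: 9

9


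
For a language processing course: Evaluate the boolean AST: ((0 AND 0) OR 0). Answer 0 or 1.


Step 1: Evaluate inner node
  0 AND 0 = 0
Step 2: Evaluate root node
  0 OR 0 = 0

0


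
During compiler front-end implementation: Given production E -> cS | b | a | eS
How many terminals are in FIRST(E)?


Production: E -> cS | b | a | eS
Examining each alternative for leading terminals:
  E -> cS : first terminal = 'c'
  E -> b : first terminal = 'b'
  E -> a : first terminal = 'a'
  E -> eS : first terminal = 'e'
FIRST(E) = {a, b, c, e}
Count: 4

4


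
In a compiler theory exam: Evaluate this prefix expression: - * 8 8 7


Parsing prefix expression: - * 8 8 7
Step 1: Innermost operation '* 8 8'
  8 * 8 = 64
Step 2: Outer operation '- [64] 7'
  64 - 7 = 57

57


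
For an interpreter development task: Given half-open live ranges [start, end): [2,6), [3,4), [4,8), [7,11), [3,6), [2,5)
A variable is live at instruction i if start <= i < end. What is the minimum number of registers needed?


Live ranges:
  Var0: [2, 6)
  Var1: [3, 4)
  Var2: [4, 8)
  Var3: [7, 11)
  Var4: [3, 6)
  Var5: [2, 5)
Sweep-line events (position, delta, active):
  pos=2 start -> active=1
  pos=2 start -> active=2
  pos=3 start -> active=3
  pos=3 start -> active=4
  pos=4 end -> active=3
  pos=4 start -> active=4
  pos=5 end -> active=3
  pos=6 end -> active=2
  pos=6 end -> active=1
  pos=7 start -> active=2
  pos=8 end -> active=1
  pos=11 end -> active=0
Maximum simultaneous active: 4
Minimum registers needed: 4

4


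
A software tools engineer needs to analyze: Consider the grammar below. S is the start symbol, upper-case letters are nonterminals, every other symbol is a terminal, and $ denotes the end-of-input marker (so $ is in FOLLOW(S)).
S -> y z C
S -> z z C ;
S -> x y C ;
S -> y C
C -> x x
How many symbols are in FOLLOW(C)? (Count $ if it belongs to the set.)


S is the start symbol and does not occur in any rule body, so FOLLOW(S) = {$}.
Examining every occurrence of C in a rule body:
  S -> y z C : C is at the right end -> add FOLLOW(S) = {$}
  S -> z z C ; : C is followed by terminal ';' -> add ';'
  S -> x y C ; : C is followed by terminal ';' -> add ';' (already in the set)
  S -> y C : C is at the right end -> add FOLLOW(S) = {$} (already in the set)
  C -> x x : C does not occur in the body -> contributes nothing
FOLLOW(C) = {;, $}
Count: 2

2


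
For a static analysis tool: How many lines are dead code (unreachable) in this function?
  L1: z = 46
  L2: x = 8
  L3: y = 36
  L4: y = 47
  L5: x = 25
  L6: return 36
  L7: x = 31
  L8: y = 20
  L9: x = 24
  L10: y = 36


Analyzing control flow:
  L1: reachable (before return)
  L2: reachable (before return)
  L3: reachable (before return)
  L4: reachable (before return)
  L5: reachable (before return)
  L6: reachable (return statement)
  L7: DEAD (after return at L6)
  L8: DEAD (after return at L6)
  L9: DEAD (after return at L6)
  L10: DEAD (after return at L6)
Return at L6, total lines = 10
Dead lines: L7 through L10
Count: 4

4


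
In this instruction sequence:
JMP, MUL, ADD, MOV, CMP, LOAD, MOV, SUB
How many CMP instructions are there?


Scanning instruction sequence for CMP:
  Position 1: JMP
  Position 2: MUL
  Position 3: ADD
  Position 4: MOV
  Position 5: CMP <- MATCH
  Position 6: LOAD
  Position 7: MOV
  Position 8: SUB
Matches at positions: [5]
Total CMP count: 1

1


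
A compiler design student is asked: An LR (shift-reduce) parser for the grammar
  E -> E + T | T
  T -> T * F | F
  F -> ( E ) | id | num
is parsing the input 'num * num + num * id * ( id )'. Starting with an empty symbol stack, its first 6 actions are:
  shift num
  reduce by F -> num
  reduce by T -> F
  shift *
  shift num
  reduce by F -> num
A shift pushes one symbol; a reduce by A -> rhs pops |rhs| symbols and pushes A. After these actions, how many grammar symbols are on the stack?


Tracking the symbol stack through each action:
  Action 1: shift 'num' : push -> stack = [num] (size 1)
  Action 2: reduce by F -> num : pop 1, push F -> stack = [F] (size 1)
  Action 3: reduce by T -> F : pop 1, push T -> stack = [T] (size 1)
  Action 4: shift '*' : push -> stack = [T, *] (size 2)
  Action 5: shift 'num' : push -> stack = [T, *, num] (size 3)
  Action 6: reduce by F -> num : pop 1, push F -> stack = [T, *, F] (size 3)
Final stack size: 3

3


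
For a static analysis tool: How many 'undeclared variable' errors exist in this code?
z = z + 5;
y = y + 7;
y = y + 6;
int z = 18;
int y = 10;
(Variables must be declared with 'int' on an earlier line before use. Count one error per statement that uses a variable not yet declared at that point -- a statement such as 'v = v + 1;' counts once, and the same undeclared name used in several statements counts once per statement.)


Scanning code line by line:
  Line 1: use 'z' -> ERROR (undeclared)
  Line 2: use 'y' -> ERROR (undeclared)
  Line 3: use 'y' -> ERROR (undeclared)
  Line 4: declare 'z' -> declared = ['z']
  Line 5: declare 'y' -> declared = ['y', 'z']
Total undeclared variable errors: 3

3


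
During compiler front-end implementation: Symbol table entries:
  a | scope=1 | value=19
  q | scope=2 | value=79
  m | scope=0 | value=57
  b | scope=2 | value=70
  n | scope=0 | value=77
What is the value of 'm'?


Searching symbol table for 'm':
  a | scope=1 | value=19
  q | scope=2 | value=79
  m | scope=0 | value=57 <- MATCH
  b | scope=2 | value=70
  n | scope=0 | value=77
Found 'm' at scope 0 with value 57

57


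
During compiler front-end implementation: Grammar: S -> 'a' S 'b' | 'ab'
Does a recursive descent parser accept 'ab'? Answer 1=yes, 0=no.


Grammar accepts strings of the form a^n b^n (n >= 1)
Word: 'ab'
Counting: 1 a's and 1 b's
Check: 1 == 1? Yes
Derivation (S -> aSb applied 0 time(s), then S -> ab): S => ab
Accepted

1


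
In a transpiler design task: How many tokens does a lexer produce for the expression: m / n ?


Scanning 'm / n'
Token 1: 'm' -> identifier
Token 2: '/' -> operator
Token 3: 'n' -> identifier
Total tokens: 3

3


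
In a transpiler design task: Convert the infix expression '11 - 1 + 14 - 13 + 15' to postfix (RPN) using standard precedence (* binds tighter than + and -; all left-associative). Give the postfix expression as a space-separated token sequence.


Applying the shunting-yard algorithm:
  Operand 11 -> output
  Push '-' onto operator stack -> op-stack: [-]
  Operand 1 -> output
  See '+' (prec 1); top '-' (prec 1) >= it -> pop '-' to output
  Push '+' onto operator stack -> op-stack: [+]
  Operand 14 -> output
  See '-' (prec 1); top '+' (prec 1) >= it -> pop '+' to output
  Push '-' onto operator stack -> op-stack: [-]
  Operand 13 -> output
  See '+' (prec 1); top '-' (prec 1) >= it -> pop '-' to output
  Push '+' onto operator stack -> op-stack: [+]
  Operand 15 -> output
  End of input: pop '+' to output
Postfix result: 11 1 - 14 + 13 - 15 +

11 1 - 14 + 13 - 15 +


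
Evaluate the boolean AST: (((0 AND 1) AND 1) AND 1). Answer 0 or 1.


Step 1: Evaluate inner node
  0 AND 1 = 0
Step 2: Evaluate next node
  0 AND 1 = 0
Step 3: Evaluate root node
  0 AND 1 = 0

0


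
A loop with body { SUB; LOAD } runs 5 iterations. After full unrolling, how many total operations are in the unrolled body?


Loop body operations: SUB, LOAD (2 ops per iteration)
Unrolling 5 iterations:
  Iteration 1: SUB, LOAD (2 ops)
  Iteration 2: SUB, LOAD (2 ops)
  Iteration 3: SUB, LOAD (2 ops)
  Iteration 4: SUB, LOAD (2 ops)
  Iteration 5: SUB, LOAD (2 ops)
Total: 5 iterations * 2 ops/iter = 10 operations

10


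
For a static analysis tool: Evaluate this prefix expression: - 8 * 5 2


Parsing prefix expression: - 8 * 5 2
Step 1: Innermost operation '* 5 2'
  5 * 2 = 10
Step 2: Outer operation '- 8 [10]'
  8 - 10 = -2

-2


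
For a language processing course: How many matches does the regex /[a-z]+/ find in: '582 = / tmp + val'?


Pattern: /[a-z]+/ (identifiers)
Input: '582 = / tmp + val'
Scanning for matches:
  Match 1: 'tmp'
  Match 2: 'val'
Total matches: 2

2


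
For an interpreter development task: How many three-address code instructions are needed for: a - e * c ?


Expression: a - e * c
Generating three-address code (respecting * over +/- precedence):
  Instruction 1: t1 = e * c
  Instruction 2: t2 = a - t1
Total instructions: 2

2


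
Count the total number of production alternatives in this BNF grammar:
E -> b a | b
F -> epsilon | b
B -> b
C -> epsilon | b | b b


Counting alternatives per rule:
  E: 2 alternative(s)
  F: 2 alternative(s)
  B: 1 alternative(s)
  C: 3 alternative(s)
Sum: 2 + 2 + 1 + 3 = 8

8


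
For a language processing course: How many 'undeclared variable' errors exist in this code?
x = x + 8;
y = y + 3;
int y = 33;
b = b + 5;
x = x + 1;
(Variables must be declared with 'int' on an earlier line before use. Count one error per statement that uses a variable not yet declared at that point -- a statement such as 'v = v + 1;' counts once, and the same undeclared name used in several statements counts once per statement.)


Scanning code line by line:
  Line 1: use 'x' -> ERROR (undeclared)
  Line 2: use 'y' -> ERROR (undeclared)
  Line 3: declare 'y' -> declared = ['y']
  Line 4: use 'b' -> ERROR (undeclared)
  Line 5: use 'x' -> ERROR (undeclared)
Total undeclared variable errors: 4

4


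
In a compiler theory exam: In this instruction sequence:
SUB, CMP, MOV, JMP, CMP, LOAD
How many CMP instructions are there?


Scanning instruction sequence for CMP:
  Position 1: SUB
  Position 2: CMP <- MATCH
  Position 3: MOV
  Position 4: JMP
  Position 5: CMP <- MATCH
  Position 6: LOAD
Matches at positions: [2, 5]
Total CMP count: 2

2


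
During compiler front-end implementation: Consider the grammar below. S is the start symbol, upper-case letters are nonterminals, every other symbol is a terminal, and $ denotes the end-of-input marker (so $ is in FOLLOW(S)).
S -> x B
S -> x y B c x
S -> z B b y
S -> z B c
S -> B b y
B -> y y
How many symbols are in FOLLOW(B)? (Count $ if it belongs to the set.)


S is the start symbol and does not occur in any rule body, so FOLLOW(S) = {$}.
Examining every occurrence of B in a rule body:
  S -> x B : B is at the right end -> add FOLLOW(S) = {$}
  S -> x y B c x : B is followed by terminal 'c' -> add 'c'
  S -> z B b y : B is followed by terminal 'b' -> add 'b'
  S -> z B c : B is followed by terminal 'c' -> add 'c' (already in the set)
  S -> B b y : B is followed by terminal 'b' -> add 'b' (already in the set)
  B -> y y : B does not occur in the body -> contributes nothing
FOLLOW(B) = {b, c, $}
Count: 3

3


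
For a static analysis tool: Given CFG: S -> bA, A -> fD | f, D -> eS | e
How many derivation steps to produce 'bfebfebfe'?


Grammar: S -> bA, A -> fD | f, D -> eS | e
Deriving 'bfebfebfe':
Step 1: S -> bA => bA
Step 2: A -> fD => bfD
Step 3: D -> eS => bfeS
Step 4: S -> bA => bfebA
Step 5: A -> fD => bfebfD
Step 6: D -> eS => bfebfeS
Step 7: S -> bA => bfebfebA
Step 8: A -> fD => bfebfebfD
Step 9: D -> e => bfebfebfe
Total derivation steps: 9

9


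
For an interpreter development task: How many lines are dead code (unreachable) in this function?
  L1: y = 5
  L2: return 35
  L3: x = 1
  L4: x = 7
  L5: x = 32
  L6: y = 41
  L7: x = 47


Analyzing control flow:
  L1: reachable (before return)
  L2: reachable (return statement)
  L3: DEAD (after return at L2)
  L4: DEAD (after return at L2)
  L5: DEAD (after return at L2)
  L6: DEAD (after return at L2)
  L7: DEAD (after return at L2)
Return at L2, total lines = 7
Dead lines: L3 through L7
Count: 5

5


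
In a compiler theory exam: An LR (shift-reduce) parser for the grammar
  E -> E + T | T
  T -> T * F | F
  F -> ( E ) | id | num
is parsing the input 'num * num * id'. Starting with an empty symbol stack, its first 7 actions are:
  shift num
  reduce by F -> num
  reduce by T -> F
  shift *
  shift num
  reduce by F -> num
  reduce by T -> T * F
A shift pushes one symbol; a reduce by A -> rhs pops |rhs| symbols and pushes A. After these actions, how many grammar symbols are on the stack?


Tracking the symbol stack through each action:
  Action 1: shift 'num' : push -> stack = [num] (size 1)
  Action 2: reduce by F -> num : pop 1, push F -> stack = [F] (size 1)
  Action 3: reduce by T -> F : pop 1, push T -> stack = [T] (size 1)
  Action 4: shift '*' : push -> stack = [T, *] (size 2)
  Action 5: shift 'num' : push -> stack = [T, *, num] (size 3)
  Action 6: reduce by F -> num : pop 1, push F -> stack = [T, *, F] (size 3)
  Action 7: reduce by T -> T * F : pop 3, push T -> stack = [T] (size 1)
Final stack size: 1

1


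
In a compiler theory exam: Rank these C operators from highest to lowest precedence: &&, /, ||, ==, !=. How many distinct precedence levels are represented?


Looking up precedence for each operator:
  && -> precedence 2
  / -> precedence 6
  || -> precedence 1
  == -> precedence 3
  != -> precedence 3
Sorted highest to lowest: /, ==, !=, &&, ||
Distinct precedence values: [6, 3, 2, 1]
Number of distinct levels: 4

4


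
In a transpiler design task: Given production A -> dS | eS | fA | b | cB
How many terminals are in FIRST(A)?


Production: A -> dS | eS | fA | b | cB
Examining each alternative for leading terminals:
  A -> dS : first terminal = 'd'
  A -> eS : first terminal = 'e'
  A -> fA : first terminal = 'f'
  A -> b : first terminal = 'b'
  A -> cB : first terminal = 'c'
FIRST(A) = {b, c, d, e, f}
Count: 5

5


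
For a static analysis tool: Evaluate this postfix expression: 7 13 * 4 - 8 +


Processing tokens left to right:
Push 7, Push 13
Pop 7 and 13, compute 7 * 13 = 91, push 91
Push 4
Pop 91 and 4, compute 91 - 4 = 87, push 87
Push 8
Pop 87 and 8, compute 87 + 8 = 95, push 95
Stack result: 95

95


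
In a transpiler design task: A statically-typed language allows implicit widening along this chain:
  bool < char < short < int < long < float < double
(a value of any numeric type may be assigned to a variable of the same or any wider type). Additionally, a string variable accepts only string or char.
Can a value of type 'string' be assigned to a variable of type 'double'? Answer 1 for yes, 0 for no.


Target variable type: double
Source value type: string
Rule: string cannot widen to any numeric type
Result: 0

0


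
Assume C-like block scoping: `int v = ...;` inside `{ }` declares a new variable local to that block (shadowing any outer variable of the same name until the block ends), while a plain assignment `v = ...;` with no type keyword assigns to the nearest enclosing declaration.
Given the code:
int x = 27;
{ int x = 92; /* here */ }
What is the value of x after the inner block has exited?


Analyzing scoping rules:
Outer scope: declares x = 27
Inner block: 'int x = 92;' declares a NEW x that shadows the outer one
When the block exits the inner x goes out of scope; the outer x was never modified -> 27
Result: 27

27


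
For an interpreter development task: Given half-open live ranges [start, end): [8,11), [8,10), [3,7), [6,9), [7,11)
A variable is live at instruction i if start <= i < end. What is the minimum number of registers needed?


Live ranges:
  Var0: [8, 11)
  Var1: [8, 10)
  Var2: [3, 7)
  Var3: [6, 9)
  Var4: [7, 11)
Sweep-line events (position, delta, active):
  pos=3 start -> active=1
  pos=6 start -> active=2
  pos=7 end -> active=1
  pos=7 start -> active=2
  pos=8 start -> active=3
  pos=8 start -> active=4
  pos=9 end -> active=3
  pos=10 end -> active=2
  pos=11 end -> active=1
  pos=11 end -> active=0
Maximum simultaneous active: 4
Minimum registers needed: 4

4


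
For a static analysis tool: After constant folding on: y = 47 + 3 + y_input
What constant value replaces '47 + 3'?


Identifying constant sub-expression:
  Original: y = 47 + 3 + y_input
  47 and 3 are both compile-time constants
  Evaluating: 47 + 3 = 50
  After folding: y = 50 + y_input

50


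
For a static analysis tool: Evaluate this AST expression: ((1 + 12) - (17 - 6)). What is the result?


Expression: ((1 + 12) - (17 - 6))
Evaluating step by step:
  1 + 12 = 13
  17 - 6 = 11
  13 - 11 = 2
Result: 2

2


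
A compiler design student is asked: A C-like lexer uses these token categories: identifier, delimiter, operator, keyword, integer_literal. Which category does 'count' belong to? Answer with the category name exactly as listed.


Token: 'count'
Checking categories:
  identifier: YES
  integer_literal: no
  operator: no
  keyword: no
  delimiter: no
Category: identifier

identifier


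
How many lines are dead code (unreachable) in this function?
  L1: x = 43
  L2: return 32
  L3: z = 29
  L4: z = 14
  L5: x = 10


Analyzing control flow:
  L1: reachable (before return)
  L2: reachable (return statement)
  L3: DEAD (after return at L2)
  L4: DEAD (after return at L2)
  L5: DEAD (after return at L2)
Return at L2, total lines = 5
Dead lines: L3 through L5
Count: 3

3


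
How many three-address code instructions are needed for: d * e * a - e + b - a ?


Expression: d * e * a - e + b - a
Generating three-address code (respecting * over +/- precedence):
  Instruction 1: t1 = d * e
  Instruction 2: t2 = t1 * a
  Instruction 3: t3 = t2 - e
  Instruction 4: t4 = t3 + b
  Instruction 5: t5 = t4 - a
Total instructions: 5

5


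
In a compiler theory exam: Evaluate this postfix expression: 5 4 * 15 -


Processing tokens left to right:
Push 5, Push 4
Pop 5 and 4, compute 5 * 4 = 20, push 20
Push 15
Pop 20 and 15, compute 20 - 15 = 5, push 5
Stack result: 5

5


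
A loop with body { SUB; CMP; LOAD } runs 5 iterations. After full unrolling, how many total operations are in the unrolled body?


Loop body operations: SUB, CMP, LOAD (3 ops per iteration)
Unrolling 5 iterations:
  Iteration 1: SUB, CMP, LOAD (3 ops)
  Iteration 2: SUB, CMP, LOAD (3 ops)
  Iteration 3: SUB, CMP, LOAD (3 ops)
  Iteration 4: SUB, CMP, LOAD (3 ops)
  Iteration 5: SUB, CMP, LOAD (3 ops)
Total: 5 iterations * 3 ops/iter = 15 operations

15


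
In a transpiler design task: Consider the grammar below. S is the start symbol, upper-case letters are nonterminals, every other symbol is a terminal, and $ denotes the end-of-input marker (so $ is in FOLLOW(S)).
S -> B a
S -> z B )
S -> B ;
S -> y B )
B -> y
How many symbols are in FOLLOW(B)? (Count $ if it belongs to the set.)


S is the start symbol and does not occur in any rule body, so FOLLOW(S) = {$}.
Examining every occurrence of B in a rule body:
  S -> B a : B is followed by terminal 'a' -> add 'a'
  S -> z B ) : B is followed by terminal ')' -> add ')'
  S -> B ; : B is followed by terminal ';' -> add ';'
  S -> y B ) : B is followed by terminal ')' -> add ')' (already in the set)
  B -> y : B does not occur in the body -> contributes nothing
FOLLOW(B) = {), ;, a}
Count: 3

3


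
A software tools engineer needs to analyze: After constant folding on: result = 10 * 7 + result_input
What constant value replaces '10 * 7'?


Identifying constant sub-expression:
  Original: result = 10 * 7 + result_input
  10 and 7 are both compile-time constants
  Evaluating: 10 * 7 = 70
  After folding: result = 70 + result_input

70


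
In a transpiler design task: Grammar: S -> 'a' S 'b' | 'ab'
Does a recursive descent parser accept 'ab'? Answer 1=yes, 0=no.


Grammar accepts strings of the form a^n b^n (n >= 1)
Word: 'ab'
Counting: 1 a's and 1 b's
Check: 1 == 1? Yes
Derivation (S -> aSb applied 0 time(s), then S -> ab): S => ab
Accepted

1


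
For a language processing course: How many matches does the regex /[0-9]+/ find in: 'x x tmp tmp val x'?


Pattern: /[0-9]+/ (int literals)
Input: 'x x tmp tmp val x'
Scanning for matches:
Total matches: 0

0


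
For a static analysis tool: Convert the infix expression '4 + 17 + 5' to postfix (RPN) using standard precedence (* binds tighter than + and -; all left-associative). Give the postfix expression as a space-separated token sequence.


Applying the shunting-yard algorithm:
  Operand 4 -> output
  Push '+' onto operator stack -> op-stack: [+]
  Operand 17 -> output
  See '+' (prec 1); top '+' (prec 1) >= it -> pop '+' to output
  Push '+' onto operator stack -> op-stack: [+]
  Operand 5 -> output
  End of input: pop '+' to output
Postfix result: 4 17 + 5 +

4 17 + 5 +


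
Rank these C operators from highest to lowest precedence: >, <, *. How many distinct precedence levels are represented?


Looking up precedence for each operator:
  > -> precedence 4
  < -> precedence 4
  * -> precedence 6
Sorted highest to lowest: *, >, <
Distinct precedence values: [6, 4]
Number of distinct levels: 2

2


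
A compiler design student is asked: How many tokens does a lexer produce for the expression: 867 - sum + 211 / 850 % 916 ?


Scanning '867 - sum + 211 / 850 % 916'
Token 1: '867' -> integer_literal
Token 2: '-' -> operator
Token 3: 'sum' -> identifier
Token 4: '+' -> operator
Token 5: '211' -> integer_literal
Token 6: '/' -> operator
Token 7: '850' -> integer_literal
Token 8: '%' -> operator
Token 9: '916' -> integer_literal
Total tokens: 9

9


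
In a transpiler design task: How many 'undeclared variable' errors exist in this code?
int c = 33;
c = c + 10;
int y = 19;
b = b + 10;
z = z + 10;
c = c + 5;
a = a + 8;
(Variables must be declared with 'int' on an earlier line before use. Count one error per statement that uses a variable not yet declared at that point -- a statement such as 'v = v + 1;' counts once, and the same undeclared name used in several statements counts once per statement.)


Scanning code line by line:
  Line 1: declare 'c' -> declared = ['c']
  Line 2: use 'c' -> OK (declared)
  Line 3: declare 'y' -> declared = ['c', 'y']
  Line 4: use 'b' -> ERROR (undeclared)
  Line 5: use 'z' -> ERROR (undeclared)
  Line 6: use 'c' -> OK (declared)
  Line 7: use 'a' -> ERROR (undeclared)
Total undeclared variable errors: 3

3


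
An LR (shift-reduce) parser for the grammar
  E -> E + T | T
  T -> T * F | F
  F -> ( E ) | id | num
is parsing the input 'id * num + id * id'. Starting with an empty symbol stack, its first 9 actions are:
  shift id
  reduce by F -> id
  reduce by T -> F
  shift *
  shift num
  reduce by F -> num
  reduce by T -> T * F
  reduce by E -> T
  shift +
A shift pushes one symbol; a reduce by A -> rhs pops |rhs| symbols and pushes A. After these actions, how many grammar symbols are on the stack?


Tracking the symbol stack through each action:
  Action 1: shift 'id' : push -> stack = [id] (size 1)
  Action 2: reduce by F -> id : pop 1, push F -> stack = [F] (size 1)
  Action 3: reduce by T -> F : pop 1, push T -> stack = [T] (size 1)
  Action 4: shift '*' : push -> stack = [T, *] (size 2)
  Action 5: shift 'num' : push -> stack = [T, *, num] (size 3)
  Action 6: reduce by F -> num : pop 1, push F -> stack = [T, *, F] (size 3)
  Action 7: reduce by T -> T * F : pop 3, push T -> stack = [T] (size 1)
  Action 8: reduce by E -> T : pop 1, push E -> stack = [E] (size 1)
  Action 9: shift '+' : push -> stack = [E, +] (size 2)
Final stack size: 2

2


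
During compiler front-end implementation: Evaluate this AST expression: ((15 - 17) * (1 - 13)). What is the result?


Expression: ((15 - 17) * (1 - 13))
Evaluating step by step:
  15 - 17 = -2
  1 - 13 = -12
  -2 * -12 = 24
Result: 24

24


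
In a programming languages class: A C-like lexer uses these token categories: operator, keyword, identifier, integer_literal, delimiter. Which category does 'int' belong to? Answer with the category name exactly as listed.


Token: 'int'
Checking categories:
  identifier: no
  integer_literal: no
  operator: no
  keyword: YES
  delimiter: no
Category: keyword

keyword


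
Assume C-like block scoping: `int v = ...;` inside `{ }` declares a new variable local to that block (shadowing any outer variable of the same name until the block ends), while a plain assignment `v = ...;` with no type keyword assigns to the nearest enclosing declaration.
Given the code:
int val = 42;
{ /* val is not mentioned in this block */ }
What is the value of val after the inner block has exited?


Analyzing scoping rules:
Outer scope: declares val = 42
Inner block: val is neither redeclared nor assigned -> unchanged
After the block -> 42
Result: 42

42


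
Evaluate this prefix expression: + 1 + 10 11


Parsing prefix expression: + 1 + 10 11
Step 1: Innermost operation '+ 10 11'
  10 + 11 = 21
Step 2: Outer operation '+ 1 [21]'
  1 + 21 = 22

22


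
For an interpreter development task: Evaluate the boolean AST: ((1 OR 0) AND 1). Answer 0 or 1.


Step 1: Evaluate inner node
  1 OR 0 = 1
Step 2: Evaluate root node
  1 AND 1 = 1

1


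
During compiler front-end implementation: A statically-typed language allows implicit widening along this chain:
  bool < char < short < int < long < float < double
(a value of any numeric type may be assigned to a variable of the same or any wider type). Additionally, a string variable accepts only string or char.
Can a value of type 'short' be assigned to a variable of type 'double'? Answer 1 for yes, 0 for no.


Target variable type: double
Source value type: short
Numeric ranks: short=2, double=6
Widening allowed iff rank(source) <= rank(target): 2 <= 6? Yes
Result: 1

1


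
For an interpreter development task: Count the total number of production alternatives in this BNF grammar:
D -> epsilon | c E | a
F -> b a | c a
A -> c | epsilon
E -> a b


Counting alternatives per rule:
  D: 3 alternative(s)
  F: 2 alternative(s)
  A: 2 alternative(s)
  E: 1 alternative(s)
Sum: 3 + 2 + 2 + 1 = 8

8


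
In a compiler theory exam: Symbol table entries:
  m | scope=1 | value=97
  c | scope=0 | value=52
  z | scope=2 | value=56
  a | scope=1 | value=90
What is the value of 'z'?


Searching symbol table for 'z':
  m | scope=1 | value=97
  c | scope=0 | value=52
  z | scope=2 | value=56 <- MATCH
  a | scope=1 | value=90
Found 'z' at scope 2 with value 56

56


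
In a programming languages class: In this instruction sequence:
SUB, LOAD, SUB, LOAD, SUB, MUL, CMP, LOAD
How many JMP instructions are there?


Scanning instruction sequence for JMP:
  Position 1: SUB
  Position 2: LOAD
  Position 3: SUB
  Position 4: LOAD
  Position 5: SUB
  Position 6: MUL
  Position 7: CMP
  Position 8: LOAD
Matches at positions: []
Total JMP count: 0

0


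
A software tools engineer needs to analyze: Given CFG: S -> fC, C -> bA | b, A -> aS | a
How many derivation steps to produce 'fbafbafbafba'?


Grammar: S -> fC, C -> bA | b, A -> aS | a
Deriving 'fbafbafbafba':
Step 1: S -> fC => fC
Step 2: C -> bA => fbA
Step 3: A -> aS => fbaS
Step 4: S -> fC => fbafC
Step 5: C -> bA => fbafbA
Step 6: A -> aS => fbafbaS
Step 7: S -> fC => fbafbafC
Step 8: C -> bA => fbafbafbA
Step 9: A -> aS => fbafbafbaS
Step 10: S -> fC => fbafbafbafC
Step 11: C -> bA => fbafbafbafbA
Step 12: A -> a => fbafbafbafba
Total derivation steps: 12

12


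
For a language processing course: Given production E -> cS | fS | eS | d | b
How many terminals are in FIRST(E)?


Production: E -> cS | fS | eS | d | b
Examining each alternative for leading terminals:
  E -> cS : first terminal = 'c'
  E -> fS : first terminal = 'f'
  E -> eS : first terminal = 'e'
  E -> d : first terminal = 'd'
  E -> b : first terminal = 'b'
FIRST(E) = {b, c, d, e, f}
Count: 5

5


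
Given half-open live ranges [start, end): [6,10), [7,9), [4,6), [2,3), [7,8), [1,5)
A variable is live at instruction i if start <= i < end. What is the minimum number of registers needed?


Live ranges:
  Var0: [6, 10)
  Var1: [7, 9)
  Var2: [4, 6)
  Var3: [2, 3)
  Var4: [7, 8)
  Var5: [1, 5)
Sweep-line events (position, delta, active):
  pos=1 start -> active=1
  pos=2 start -> active=2
  pos=3 end -> active=1
  pos=4 start -> active=2
  pos=5 end -> active=1
  pos=6 end -> active=0
  pos=6 start -> active=1
  pos=7 start -> active=2
  pos=7 start -> active=3
  pos=8 end -> active=2
  pos=9 end -> active=1
  pos=10 end -> active=0
Maximum simultaneous active: 3
Minimum registers needed: 3

3


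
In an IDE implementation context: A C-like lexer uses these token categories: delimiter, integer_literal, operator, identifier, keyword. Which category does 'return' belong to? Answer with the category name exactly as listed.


Token: 'return'
Checking categories:
  identifier: no
  integer_literal: no
  operator: no
  keyword: YES
  delimiter: no
Category: keyword

keyword


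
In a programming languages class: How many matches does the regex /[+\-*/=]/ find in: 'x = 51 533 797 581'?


Pattern: /[+\-*/=]/ (operators)
Input: 'x = 51 533 797 581'
Scanning for matches:
  Match 1: '='
Total matches: 1

1


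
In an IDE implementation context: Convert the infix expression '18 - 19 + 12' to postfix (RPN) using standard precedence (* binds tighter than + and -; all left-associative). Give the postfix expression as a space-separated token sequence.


Applying the shunting-yard algorithm:
  Operand 18 -> output
  Push '-' onto operator stack -> op-stack: [-]
  Operand 19 -> output
  See '+' (prec 1); top '-' (prec 1) >= it -> pop '-' to output
  Push '+' onto operator stack -> op-stack: [+]
  Operand 12 -> output
  End of input: pop '+' to output
Postfix result: 18 19 - 12 +

18 19 - 12 +


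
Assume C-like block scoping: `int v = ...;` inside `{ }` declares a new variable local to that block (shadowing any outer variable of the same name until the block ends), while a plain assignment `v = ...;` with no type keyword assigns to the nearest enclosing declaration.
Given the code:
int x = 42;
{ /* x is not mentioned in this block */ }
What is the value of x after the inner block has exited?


Analyzing scoping rules:
Outer scope: declares x = 42
Inner block: x is neither redeclared nor assigned -> unchanged
After the block -> 42
Result: 42

42


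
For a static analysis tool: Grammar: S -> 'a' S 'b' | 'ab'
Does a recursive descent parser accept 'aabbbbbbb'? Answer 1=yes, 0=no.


Grammar accepts strings of the form a^n b^n (n >= 1)
Word: 'aabbbbbbb'
Counting: 2 a's and 7 b's
Check: 2 == 7? No
Mismatch: a-count != b-count
Rejected

0


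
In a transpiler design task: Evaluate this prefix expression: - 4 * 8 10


Parsing prefix expression: - 4 * 8 10
Step 1: Innermost operation '* 8 10'
  8 * 10 = 80
Step 2: Outer operation '- 4 [80]'
  4 - 80 = -76

-76


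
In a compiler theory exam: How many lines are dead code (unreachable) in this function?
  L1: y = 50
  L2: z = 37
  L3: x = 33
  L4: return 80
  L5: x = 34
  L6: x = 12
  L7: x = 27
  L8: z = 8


Analyzing control flow:
  L1: reachable (before return)
  L2: reachable (before return)
  L3: reachable (before return)
  L4: reachable (return statement)
  L5: DEAD (after return at L4)
  L6: DEAD (after return at L4)
  L7: DEAD (after return at L4)
  L8: DEAD (after return at L4)
Return at L4, total lines = 8
Dead lines: L5 through L8
Count: 4

4


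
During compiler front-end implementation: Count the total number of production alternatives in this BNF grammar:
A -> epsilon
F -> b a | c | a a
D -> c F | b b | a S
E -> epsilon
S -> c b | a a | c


Counting alternatives per rule:
  A: 1 alternative(s)
  F: 3 alternative(s)
  D: 3 alternative(s)
  E: 1 alternative(s)
  S: 3 alternative(s)
Sum: 1 + 3 + 3 + 1 + 3 = 11

11


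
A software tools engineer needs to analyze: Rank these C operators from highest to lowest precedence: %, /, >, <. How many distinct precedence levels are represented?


Looking up precedence for each operator:
  % -> precedence 6
  / -> precedence 6
  > -> precedence 4
  < -> precedence 4
Sorted highest to lowest: %, /, >, <
Distinct precedence values: [6, 4]
Number of distinct levels: 2

2


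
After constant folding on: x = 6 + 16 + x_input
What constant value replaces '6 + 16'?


Identifying constant sub-expression:
  Original: x = 6 + 16 + x_input
  6 and 16 are both compile-time constants
  Evaluating: 6 + 16 = 22
  After folding: x = 22 + x_input

22


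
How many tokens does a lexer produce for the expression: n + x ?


Scanning 'n + x'
Token 1: 'n' -> identifier
Token 2: '+' -> operator
Token 3: 'x' -> identifier
Total tokens: 3

3


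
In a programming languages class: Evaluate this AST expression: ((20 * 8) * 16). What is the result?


Expression: ((20 * 8) * 16)
Evaluating step by step:
  20 * 8 = 160
  160 * 16 = 2560
Result: 2560

2560


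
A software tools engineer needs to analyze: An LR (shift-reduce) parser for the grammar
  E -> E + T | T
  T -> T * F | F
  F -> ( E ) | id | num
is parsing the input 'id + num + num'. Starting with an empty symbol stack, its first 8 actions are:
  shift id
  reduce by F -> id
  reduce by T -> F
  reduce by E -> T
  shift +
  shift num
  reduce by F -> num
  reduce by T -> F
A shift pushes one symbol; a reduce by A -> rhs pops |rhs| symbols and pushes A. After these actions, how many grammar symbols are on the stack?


Tracking the symbol stack through each action:
  Action 1: shift 'id' : push -> stack = [id] (size 1)
  Action 2: reduce by F -> id : pop 1, push F -> stack = [F] (size 1)
  Action 3: reduce by T -> F : pop 1, push T -> stack = [T] (size 1)
  Action 4: reduce by E -> T : pop 1, push E -> stack = [E] (size 1)
  Action 5: shift '+' : push -> stack = [E, +] (size 2)
  Action 6: shift 'num' : push -> stack = [E, +, num] (size 3)
  Action 7: reduce by F -> num : pop 1, push F -> stack = [E, +, F] (size 3)
  Action 8: reduce by T -> F : pop 1, push T -> stack = [E, +, T] (size 3)
Final stack size: 3

3


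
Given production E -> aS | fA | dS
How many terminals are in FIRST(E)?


Production: E -> aS | fA | dS
Examining each alternative for leading terminals:
  E -> aS : first terminal = 'a'
  E -> fA : first terminal = 'f'
  E -> dS : first terminal = 'd'
FIRST(E) = {a, d, f}
Count: 3

3


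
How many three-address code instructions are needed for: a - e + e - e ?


Expression: a - e + e - e
Generating three-address code (respecting * over +/- precedence):
  Instruction 1: t1 = a - e
  Instruction 2: t2 = t1 + e
  Instruction 3: t3 = t2 - e
Total instructions: 3

3


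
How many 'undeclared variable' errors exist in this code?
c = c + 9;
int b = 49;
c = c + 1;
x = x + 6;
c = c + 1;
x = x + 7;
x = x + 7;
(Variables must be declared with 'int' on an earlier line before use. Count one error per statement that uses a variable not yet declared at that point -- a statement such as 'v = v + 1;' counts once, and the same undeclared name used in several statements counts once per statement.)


Scanning code line by line:
  Line 1: use 'c' -> ERROR (undeclared)
  Line 2: declare 'b' -> declared = ['b']
  Line 3: use 'c' -> ERROR (undeclared)
  Line 4: use 'x' -> ERROR (undeclared)
  Line 5: use 'c' -> ERROR (undeclared)
  Line 6: use 'x' -> ERROR (undeclared)
  Line 7: use 'x' -> ERROR (undeclared)
Total undeclared variable errors: 6

6
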